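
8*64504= 516032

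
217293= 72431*3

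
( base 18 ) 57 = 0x61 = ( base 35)2r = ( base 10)97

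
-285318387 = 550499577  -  835817964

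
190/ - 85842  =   - 5/2259=   - 0.00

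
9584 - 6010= 3574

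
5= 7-2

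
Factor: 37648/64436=2^2*13^1*89^( - 1 ) =52/89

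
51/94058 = 51/94058 = 0.00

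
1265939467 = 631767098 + 634172369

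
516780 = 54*9570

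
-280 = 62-342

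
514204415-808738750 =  - 294534335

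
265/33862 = 265/33862= 0.01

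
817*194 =158498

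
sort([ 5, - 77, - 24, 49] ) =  [ - 77 ,-24, 5,49] 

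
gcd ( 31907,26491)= 1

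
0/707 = 0 = 0.00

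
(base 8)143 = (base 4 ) 1203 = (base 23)47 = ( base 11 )90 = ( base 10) 99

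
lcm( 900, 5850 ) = 11700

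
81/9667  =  81/9667 = 0.01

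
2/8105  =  2/8105 = 0.00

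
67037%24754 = 17529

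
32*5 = 160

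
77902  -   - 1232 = 79134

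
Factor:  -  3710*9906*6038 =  - 221904107880 = - 2^3*3^1*5^1*7^1*13^1*53^1*127^1*3019^1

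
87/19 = 4+11/19 = 4.58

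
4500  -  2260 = 2240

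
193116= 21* 9196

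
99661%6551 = 1396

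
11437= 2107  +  9330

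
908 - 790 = 118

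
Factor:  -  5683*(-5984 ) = 34007072= 2^5* 11^1*17^1 * 5683^1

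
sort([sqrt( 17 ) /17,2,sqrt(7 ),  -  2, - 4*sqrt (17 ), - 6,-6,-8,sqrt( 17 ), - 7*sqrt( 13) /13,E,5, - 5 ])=[- 4* sqrt( 17 ), - 8,-6, - 6, - 5, - 2, - 7*sqrt(13)/13,sqrt(17) /17 , 2, sqrt( 7 ), E , sqrt(17),5 ] 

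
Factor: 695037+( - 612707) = 82330 = 2^1 * 5^1 * 8233^1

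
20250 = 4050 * 5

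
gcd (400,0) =400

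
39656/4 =9914=9914.00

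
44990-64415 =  - 19425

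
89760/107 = 838+94/107  =  838.88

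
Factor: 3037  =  3037^1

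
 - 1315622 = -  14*93973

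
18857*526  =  9918782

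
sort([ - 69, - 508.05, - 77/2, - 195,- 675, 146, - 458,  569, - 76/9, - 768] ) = [ - 768, - 675, - 508.05, - 458,-195, - 69, - 77/2, - 76/9,146, 569]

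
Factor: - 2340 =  - 2^2 *3^2 * 5^1*13^1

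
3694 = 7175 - 3481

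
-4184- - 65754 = 61570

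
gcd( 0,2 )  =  2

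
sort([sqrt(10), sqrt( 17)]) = [sqrt( 10), sqrt(17) ] 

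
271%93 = 85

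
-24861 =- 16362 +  - 8499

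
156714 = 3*52238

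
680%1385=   680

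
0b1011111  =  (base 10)95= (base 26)3H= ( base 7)164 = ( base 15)65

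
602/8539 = 602/8539 = 0.07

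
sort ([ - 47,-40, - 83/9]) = [ - 47, - 40, - 83/9]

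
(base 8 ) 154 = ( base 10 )108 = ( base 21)53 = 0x6c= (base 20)58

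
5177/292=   17+213/292 = 17.73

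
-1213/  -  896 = 1 + 317/896 = 1.35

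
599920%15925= 10695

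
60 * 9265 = 555900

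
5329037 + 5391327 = 10720364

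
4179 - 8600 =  - 4421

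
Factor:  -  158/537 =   -  2^1*3^( - 1)*79^1*179^( - 1)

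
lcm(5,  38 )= 190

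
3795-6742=  -  2947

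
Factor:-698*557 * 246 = -2^2*3^1 *41^1*349^1*557^1 =- 95641356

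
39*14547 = 567333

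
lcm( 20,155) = 620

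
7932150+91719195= 99651345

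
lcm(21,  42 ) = 42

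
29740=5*5948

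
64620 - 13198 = 51422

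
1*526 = 526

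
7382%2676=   2030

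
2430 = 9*270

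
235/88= 235/88 = 2.67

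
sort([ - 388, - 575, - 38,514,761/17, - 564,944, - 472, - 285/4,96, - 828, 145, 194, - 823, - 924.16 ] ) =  [ - 924.16 , - 828 , - 823, - 575, - 564, - 472,-388,- 285/4, - 38,761/17,96, 145,  194,514,944]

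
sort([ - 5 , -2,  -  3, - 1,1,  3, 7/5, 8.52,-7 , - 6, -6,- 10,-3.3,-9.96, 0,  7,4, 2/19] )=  [ - 10,-9.96, - 7, - 6, - 6,  -  5, - 3.3,-3,- 2,  -  1,  0 , 2/19,1,  7/5,  3, 4, 7 , 8.52]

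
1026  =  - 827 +1853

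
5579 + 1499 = 7078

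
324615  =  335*969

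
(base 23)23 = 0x31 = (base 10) 49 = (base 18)2D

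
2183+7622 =9805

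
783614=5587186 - 4803572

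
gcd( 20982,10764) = 78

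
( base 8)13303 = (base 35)4QH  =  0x16c3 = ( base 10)5827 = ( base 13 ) 2863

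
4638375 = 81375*57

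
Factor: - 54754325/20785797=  - 3^( - 2)*5^2*47^( - 1)*49139^(- 1)*2190173^1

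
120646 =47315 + 73331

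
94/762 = 47/381 = 0.12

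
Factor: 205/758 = 2^( - 1)*  5^1*41^1 * 379^( - 1 ) 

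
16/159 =16/159 = 0.10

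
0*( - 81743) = 0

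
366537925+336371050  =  702908975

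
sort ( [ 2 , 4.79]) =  [2 , 4.79]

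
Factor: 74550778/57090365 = 2^1*5^(-1 )*67^(-1)*127^1 *193^( - 1)*883^( - 1)*293507^1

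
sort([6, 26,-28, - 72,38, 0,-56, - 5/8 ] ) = [-72, - 56, - 28,  -  5/8, 0, 6,26,38]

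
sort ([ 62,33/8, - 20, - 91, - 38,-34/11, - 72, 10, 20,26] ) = [ - 91,-72,  -  38,-20, - 34/11,33/8,10,20 , 26,62]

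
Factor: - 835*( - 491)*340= 139394900 = 2^2 *5^2*17^1*167^1*491^1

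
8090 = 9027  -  937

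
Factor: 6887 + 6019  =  12906 =2^1 * 3^3*239^1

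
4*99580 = 398320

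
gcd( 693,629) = 1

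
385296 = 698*552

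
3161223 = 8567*369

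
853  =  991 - 138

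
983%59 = 39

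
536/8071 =536/8071 =0.07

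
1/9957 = 1/9957 = 0.00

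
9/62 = 9/62 = 0.15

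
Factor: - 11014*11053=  - 2^1*7^1*1579^1*5507^1 = -121737742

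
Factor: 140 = 2^2*5^1*7^1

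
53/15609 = 53/15609 =0.00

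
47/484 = 47/484  =  0.10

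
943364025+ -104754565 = 838609460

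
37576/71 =529 + 17/71 = 529.24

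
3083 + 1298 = 4381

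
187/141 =187/141 = 1.33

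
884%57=29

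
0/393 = 0 = 0.00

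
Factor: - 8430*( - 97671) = 823366530 = 2^1*3^2*5^1*7^1*281^1*4651^1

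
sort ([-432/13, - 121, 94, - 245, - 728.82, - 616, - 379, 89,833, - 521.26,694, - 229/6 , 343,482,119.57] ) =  [ - 728.82, - 616, - 521.26  , - 379 , - 245,-121 , - 229/6 , - 432/13 , 89,94, 119.57,343, 482,694,833 ]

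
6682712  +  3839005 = 10521717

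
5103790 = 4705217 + 398573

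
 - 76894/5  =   - 76894/5 = - 15378.80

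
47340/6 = 7890 = 7890.00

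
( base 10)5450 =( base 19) F1G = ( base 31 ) 5kp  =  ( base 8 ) 12512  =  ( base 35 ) 4fp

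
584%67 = 48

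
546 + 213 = 759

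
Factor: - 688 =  - 2^4 * 43^1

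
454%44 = 14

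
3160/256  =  12 + 11/32 = 12.34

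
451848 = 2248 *201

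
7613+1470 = 9083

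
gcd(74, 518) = 74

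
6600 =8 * 825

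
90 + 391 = 481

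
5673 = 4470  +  1203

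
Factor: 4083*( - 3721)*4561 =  - 3^1*61^2*1361^1*4561^1 = - 69294556923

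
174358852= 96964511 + 77394341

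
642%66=48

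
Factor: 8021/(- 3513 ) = -3^( - 1)*13^1 * 617^1* 1171^(-1) 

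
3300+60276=63576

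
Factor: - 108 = - 2^2 * 3^3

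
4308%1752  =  804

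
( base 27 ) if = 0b111110101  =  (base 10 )501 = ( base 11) 416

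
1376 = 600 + 776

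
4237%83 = 4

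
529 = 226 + 303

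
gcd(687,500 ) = 1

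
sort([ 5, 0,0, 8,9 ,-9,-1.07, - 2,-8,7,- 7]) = [-9,-8,-7,-2, - 1.07,0, 0,5,  7, 8, 9]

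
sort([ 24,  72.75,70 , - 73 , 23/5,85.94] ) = [  -  73,23/5,24,70,72.75,85.94]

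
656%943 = 656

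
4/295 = 4/295 = 0.01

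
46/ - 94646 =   -  1 + 47300/47323 = - 0.00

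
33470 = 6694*5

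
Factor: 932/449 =2^2 * 233^1*449^( - 1)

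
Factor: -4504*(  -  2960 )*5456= 2^11  *5^1*11^1* 31^1*37^1*563^1 = 72738519040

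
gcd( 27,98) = 1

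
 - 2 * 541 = -1082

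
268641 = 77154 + 191487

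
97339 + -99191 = - 1852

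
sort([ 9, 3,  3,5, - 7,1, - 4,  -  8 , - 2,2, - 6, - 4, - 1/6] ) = [ - 8,  -  7, - 6,-4 , - 4, - 2, - 1/6, 1, 2,3,  3,5,9] 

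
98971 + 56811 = 155782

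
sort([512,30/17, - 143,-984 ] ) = [ - 984, - 143,30/17,512 ] 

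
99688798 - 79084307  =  20604491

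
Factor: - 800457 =-3^1 * 7^1*47^1*811^1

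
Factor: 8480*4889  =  41458720= 2^5 * 5^1* 53^1*4889^1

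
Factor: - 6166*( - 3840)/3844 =5919360/961 = 2^7*3^1*5^1*31^(  -  2)*3083^1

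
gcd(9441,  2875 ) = 1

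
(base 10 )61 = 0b111101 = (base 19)34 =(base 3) 2021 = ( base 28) 25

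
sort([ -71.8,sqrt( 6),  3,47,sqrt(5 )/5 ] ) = [- 71.8 , sqrt( 5 ) /5,sqrt ( 6),3,47]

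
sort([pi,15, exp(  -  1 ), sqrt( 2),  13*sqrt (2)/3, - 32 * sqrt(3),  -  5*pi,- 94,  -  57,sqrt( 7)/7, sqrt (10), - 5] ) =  [ -94, - 57, - 32*sqrt ( 3), -5 * pi,-5,exp( -1), sqrt( 7)/7, sqrt( 2), pi, sqrt ( 10), 13*sqrt( 2)/3, 15 ]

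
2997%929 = 210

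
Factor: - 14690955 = -3^1 * 5^1 * 101^1*9697^1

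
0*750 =0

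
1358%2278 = 1358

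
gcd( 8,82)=2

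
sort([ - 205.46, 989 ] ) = [ - 205.46,989]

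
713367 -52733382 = -52020015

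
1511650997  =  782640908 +729010089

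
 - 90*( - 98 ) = 8820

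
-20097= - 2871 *7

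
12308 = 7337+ 4971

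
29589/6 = 4931 + 1/2 = 4931.50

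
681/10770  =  227/3590  =  0.06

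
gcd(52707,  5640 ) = 3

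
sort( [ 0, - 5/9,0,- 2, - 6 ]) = [ - 6,-2, - 5/9, 0,0]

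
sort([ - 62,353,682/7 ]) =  [ - 62,682/7,  353] 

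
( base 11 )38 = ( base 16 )29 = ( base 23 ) 1I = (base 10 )41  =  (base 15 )2B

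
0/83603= 0  =  0.00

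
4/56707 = 4/56707 = 0.00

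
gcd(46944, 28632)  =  24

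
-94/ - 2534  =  47/1267 = 0.04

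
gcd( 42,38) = 2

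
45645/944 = 48 + 333/944 =48.35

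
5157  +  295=5452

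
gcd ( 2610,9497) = 1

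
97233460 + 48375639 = 145609099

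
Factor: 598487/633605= 5^(-1)*7^( - 1)*43^( - 1 )*421^( - 1)*598487^1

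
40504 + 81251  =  121755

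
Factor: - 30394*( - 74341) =2^1*7^1*13^1 * 17^1*167^1  *  4373^1 = 2259520354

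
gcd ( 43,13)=1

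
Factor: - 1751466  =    -  2^1*3^1 * 83^1*3517^1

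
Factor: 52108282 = 2^1*26054141^1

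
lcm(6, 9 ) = 18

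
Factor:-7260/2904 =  - 2^( - 1)*5^1 = - 5/2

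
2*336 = 672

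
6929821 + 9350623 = 16280444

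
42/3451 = 6/493 = 0.01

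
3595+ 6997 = 10592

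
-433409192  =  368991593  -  802400785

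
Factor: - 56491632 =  - 2^4*3^2*127^1*3089^1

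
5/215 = 1/43 = 0.02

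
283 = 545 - 262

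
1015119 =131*7749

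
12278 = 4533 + 7745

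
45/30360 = 3/2024 = 0.00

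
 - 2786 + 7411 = 4625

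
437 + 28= 465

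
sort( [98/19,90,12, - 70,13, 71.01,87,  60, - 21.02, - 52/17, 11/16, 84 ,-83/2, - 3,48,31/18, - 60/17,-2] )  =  [-70, - 83/2, - 21.02, - 60/17 , - 52/17,-3,-2, 11/16,31/18 , 98/19,12,13, 48, 60,71.01, 84,87,90 ] 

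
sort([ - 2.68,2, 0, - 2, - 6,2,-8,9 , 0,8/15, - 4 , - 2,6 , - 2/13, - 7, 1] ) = [ - 8, - 7, - 6, - 4, - 2.68, - 2, - 2, - 2/13,0, 0,8/15,1 , 2,2,6,9 ] 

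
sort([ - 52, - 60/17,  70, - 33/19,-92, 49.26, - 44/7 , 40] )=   [-92, - 52,  -  44/7, - 60/17, - 33/19, 40,49.26,  70 ] 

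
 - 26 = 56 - 82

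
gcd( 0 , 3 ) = 3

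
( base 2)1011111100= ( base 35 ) LT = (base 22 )1CG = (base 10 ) 764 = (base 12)538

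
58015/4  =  58015/4 = 14503.75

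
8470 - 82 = 8388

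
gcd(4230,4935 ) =705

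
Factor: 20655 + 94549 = 2^2* 83^1 * 347^1=115204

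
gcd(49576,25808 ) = 8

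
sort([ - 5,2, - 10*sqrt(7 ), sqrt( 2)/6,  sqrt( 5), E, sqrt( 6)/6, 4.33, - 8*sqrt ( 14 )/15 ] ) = [ - 10 * sqrt(7 ), - 5, - 8*sqrt(14 )/15, sqrt(2) /6, sqrt( 6 ) /6,2, sqrt(5),E,4.33]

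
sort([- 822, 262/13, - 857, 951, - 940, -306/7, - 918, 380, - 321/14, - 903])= [ - 940, - 918 ,  -  903, - 857, - 822,-306/7, - 321/14  ,  262/13, 380, 951 ]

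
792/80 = 99/10 = 9.90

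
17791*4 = 71164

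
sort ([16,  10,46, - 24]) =[  -  24, 10, 16, 46] 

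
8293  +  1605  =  9898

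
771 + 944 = 1715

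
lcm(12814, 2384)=102512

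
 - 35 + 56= 21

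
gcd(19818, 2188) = 2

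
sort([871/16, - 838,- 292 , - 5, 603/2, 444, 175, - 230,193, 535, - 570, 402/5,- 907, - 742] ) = [ - 907,- 838, - 742,-570, - 292, - 230, - 5, 871/16,402/5,  175,  193,  603/2, 444 , 535] 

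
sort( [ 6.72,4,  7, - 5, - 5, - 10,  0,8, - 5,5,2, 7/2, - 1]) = [ - 10, - 5, - 5  ,-5, - 1,0, 2,7/2, 4,5,6.72,  7,8 ] 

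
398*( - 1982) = - 788836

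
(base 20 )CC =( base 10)252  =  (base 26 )9I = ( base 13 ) 165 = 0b11111100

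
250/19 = 13+3/19= 13.16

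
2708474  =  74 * 36601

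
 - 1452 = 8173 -9625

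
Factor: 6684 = 2^2*3^1*557^1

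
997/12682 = 997/12682 =0.08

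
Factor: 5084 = 2^2 * 31^1 * 41^1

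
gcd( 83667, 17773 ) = 1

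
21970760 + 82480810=104451570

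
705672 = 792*891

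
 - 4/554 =-1+275/277 = -0.01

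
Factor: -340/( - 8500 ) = 5^(-2 ) = 1/25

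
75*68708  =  5153100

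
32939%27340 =5599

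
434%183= 68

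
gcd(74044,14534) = 2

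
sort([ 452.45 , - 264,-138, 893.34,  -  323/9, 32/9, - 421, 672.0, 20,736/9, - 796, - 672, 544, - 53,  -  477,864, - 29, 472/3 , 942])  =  [-796, - 672,  -  477 , - 421, - 264, - 138,- 53,-323/9,  -  29, 32/9,20, 736/9, 472/3 , 452.45,  544, 672.0, 864, 893.34,942 ] 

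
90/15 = 6 = 6.00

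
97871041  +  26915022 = 124786063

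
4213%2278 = 1935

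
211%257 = 211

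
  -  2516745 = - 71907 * 35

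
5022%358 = 10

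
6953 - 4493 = 2460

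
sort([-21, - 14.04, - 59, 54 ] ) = [ - 59, - 21,-14.04,54] 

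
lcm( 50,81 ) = 4050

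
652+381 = 1033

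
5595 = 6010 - 415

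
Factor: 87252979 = 11^2 * 419^1*1721^1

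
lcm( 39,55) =2145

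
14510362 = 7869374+6640988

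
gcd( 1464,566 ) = 2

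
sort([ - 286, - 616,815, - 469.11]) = [ - 616 , - 469.11, - 286,815 ] 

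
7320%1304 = 800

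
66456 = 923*72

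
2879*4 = 11516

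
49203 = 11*4473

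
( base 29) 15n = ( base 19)2F2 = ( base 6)4401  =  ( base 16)3f1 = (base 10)1009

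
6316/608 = 10 + 59/152 = 10.39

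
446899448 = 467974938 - 21075490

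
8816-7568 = 1248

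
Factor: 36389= 36389^1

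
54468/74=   736 + 2/37 = 736.05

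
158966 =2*79483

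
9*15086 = 135774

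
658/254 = 2+75/127 = 2.59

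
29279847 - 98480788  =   - 69200941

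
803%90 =83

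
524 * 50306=26360344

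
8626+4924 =13550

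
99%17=14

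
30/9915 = 2/661  =  0.00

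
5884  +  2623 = 8507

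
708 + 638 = 1346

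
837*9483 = 7937271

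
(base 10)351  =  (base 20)hb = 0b101011111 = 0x15f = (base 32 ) AV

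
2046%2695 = 2046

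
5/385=1/77 = 0.01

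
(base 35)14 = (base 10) 39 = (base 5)124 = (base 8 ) 47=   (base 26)1d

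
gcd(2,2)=2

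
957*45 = 43065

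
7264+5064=12328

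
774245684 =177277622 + 596968062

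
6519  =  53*123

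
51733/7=51733/7 = 7390.43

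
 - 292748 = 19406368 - 19699116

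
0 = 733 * 0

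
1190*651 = 774690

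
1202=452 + 750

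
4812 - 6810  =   - 1998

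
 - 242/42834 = -1/177 = -0.01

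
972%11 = 4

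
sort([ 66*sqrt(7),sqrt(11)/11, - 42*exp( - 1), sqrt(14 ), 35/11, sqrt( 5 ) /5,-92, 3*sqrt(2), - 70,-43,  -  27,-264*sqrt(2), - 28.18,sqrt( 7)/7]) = [ - 264*sqrt(2), - 92,-70, - 43,- 28.18, - 27, - 42*exp( - 1 ),sqrt(11)/11,sqrt( 7)/7, sqrt( 5 )/5 , 35/11, sqrt( 14), 3*sqrt( 2), 66*sqrt( 7 )] 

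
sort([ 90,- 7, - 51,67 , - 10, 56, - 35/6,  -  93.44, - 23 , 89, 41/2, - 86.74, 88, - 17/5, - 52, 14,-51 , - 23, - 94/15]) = [ - 93.44, - 86.74, - 52 ,  -  51, - 51, - 23, - 23, - 10, - 7,-94/15,-35/6, - 17/5, 14 , 41/2, 56 , 67, 88, 89,  90]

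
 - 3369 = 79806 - 83175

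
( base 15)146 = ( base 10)291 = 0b100100011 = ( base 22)d5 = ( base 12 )203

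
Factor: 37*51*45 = 3^3*5^1*17^1*37^1 = 84915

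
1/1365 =1/1365= 0.00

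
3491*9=31419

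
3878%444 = 326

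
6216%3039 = 138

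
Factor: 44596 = 2^2 * 11149^1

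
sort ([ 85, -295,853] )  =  [ - 295,85,853 ]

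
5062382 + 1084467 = 6146849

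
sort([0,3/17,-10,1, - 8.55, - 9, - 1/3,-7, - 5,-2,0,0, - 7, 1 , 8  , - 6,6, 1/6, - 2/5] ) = [ - 10,- 9, - 8.55, - 7, - 7, - 6, - 5,- 2, - 2/5, - 1/3, 0 , 0,0,1/6, 3/17,1 , 1,  6,8 ]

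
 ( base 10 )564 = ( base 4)20310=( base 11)473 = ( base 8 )1064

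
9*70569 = 635121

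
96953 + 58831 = 155784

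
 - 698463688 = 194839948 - 893303636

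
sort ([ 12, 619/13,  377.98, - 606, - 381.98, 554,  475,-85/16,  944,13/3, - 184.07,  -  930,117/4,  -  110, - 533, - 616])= [-930 , - 616 ,-606,-533,  -  381.98, - 184.07,  -  110,  -  85/16, 13/3, 12, 117/4, 619/13, 377.98, 475, 554, 944 ]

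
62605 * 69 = 4319745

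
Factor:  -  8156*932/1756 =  - 2^2*233^1*439^( - 1)*2039^1 = -1900348/439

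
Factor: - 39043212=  - 2^2*3^1*13^1*353^1*709^1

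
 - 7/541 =  -  7/541 = - 0.01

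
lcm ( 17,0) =0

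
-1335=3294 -4629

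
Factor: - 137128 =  - 2^3 *61^1*281^1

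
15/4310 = 3/862 = 0.00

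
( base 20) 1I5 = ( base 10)765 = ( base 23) 1a6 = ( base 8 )1375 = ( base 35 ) LU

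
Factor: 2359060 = 2^2*5^1*11^1*10723^1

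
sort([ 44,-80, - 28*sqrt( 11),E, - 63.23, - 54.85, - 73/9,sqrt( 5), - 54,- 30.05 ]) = [ - 28*sqrt( 11), - 80, - 63.23 ,  -  54.85, - 54, - 30.05, - 73/9,sqrt( 5),E,44]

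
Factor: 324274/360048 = 2^(  -  3)*3^( - 1)*13^( - 1)*281^1=281/312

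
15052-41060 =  - 26008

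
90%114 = 90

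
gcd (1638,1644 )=6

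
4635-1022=3613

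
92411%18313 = 846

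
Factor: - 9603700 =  - 2^2*5^2*137^1*701^1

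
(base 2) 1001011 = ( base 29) 2h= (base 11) 69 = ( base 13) 5A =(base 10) 75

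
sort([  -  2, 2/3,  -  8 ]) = [-8 , - 2, 2/3]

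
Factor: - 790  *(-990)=782100 = 2^2 * 3^2*5^2 * 11^1*79^1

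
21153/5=4230 + 3/5 =4230.60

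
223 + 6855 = 7078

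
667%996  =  667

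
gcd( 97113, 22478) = 1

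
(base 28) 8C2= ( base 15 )1E5A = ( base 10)6610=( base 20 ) gaa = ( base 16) 19D2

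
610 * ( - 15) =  - 9150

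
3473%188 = 89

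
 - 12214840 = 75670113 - 87884953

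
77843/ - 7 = -77843/7 = - 11120.43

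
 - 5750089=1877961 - 7628050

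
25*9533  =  238325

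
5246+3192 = 8438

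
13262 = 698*19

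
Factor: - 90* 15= - 2^1*3^3*5^2 = -1350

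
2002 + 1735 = 3737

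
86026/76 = 1131 + 35/38 = 1131.92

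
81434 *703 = 57248102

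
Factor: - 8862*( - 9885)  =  2^1*3^2*5^1*7^1*211^1*659^1 = 87600870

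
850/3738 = 425/1869 = 0.23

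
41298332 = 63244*653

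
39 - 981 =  - 942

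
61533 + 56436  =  117969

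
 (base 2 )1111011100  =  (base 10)988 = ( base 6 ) 4324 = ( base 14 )508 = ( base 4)33130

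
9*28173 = 253557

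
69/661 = 69/661 = 0.10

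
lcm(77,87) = 6699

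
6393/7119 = 2131/2373 =0.90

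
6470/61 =6470/61 = 106.07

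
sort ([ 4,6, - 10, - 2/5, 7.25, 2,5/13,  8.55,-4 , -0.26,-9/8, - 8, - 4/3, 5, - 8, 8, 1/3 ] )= [ - 10, - 8, - 8, - 4, - 4/3 , - 9/8, - 2/5, - 0.26, 1/3,  5/13 , 2,4,5,  6,  7.25, 8, 8.55]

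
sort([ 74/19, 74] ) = [ 74/19, 74]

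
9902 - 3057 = 6845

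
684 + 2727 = 3411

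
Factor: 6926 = 2^1*3463^1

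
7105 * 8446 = 60008830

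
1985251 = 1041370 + 943881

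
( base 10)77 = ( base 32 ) 2d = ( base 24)35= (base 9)85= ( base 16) 4d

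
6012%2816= 380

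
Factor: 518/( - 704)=-259/352 = -  2^(-5)*7^1 * 11^( - 1) *37^1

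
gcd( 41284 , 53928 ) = 4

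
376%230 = 146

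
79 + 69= 148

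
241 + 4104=4345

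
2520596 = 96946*26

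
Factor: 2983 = 19^1 * 157^1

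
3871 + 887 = 4758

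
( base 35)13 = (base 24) 1e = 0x26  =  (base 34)14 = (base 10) 38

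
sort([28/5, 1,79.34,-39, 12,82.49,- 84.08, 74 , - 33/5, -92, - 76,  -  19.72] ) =[ - 92, - 84.08,- 76, - 39, - 19.72, - 33/5,  1,28/5, 12, 74,79.34, 82.49 ]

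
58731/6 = 9788+1/2  =  9788.50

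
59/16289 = 59/16289 = 0.00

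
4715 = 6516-1801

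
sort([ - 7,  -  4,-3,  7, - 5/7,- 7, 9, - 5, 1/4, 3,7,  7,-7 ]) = [  -  7, - 7, - 7, - 5, - 4, - 3, - 5/7, 1/4,3, 7,7,7,9 ]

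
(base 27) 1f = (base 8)52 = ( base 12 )36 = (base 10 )42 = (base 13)33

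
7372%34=28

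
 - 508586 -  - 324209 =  - 184377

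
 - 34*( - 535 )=18190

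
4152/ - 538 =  - 2076/269=- 7.72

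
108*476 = 51408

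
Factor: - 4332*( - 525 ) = 2274300 = 2^2*3^2*5^2*7^1*19^2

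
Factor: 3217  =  3217^1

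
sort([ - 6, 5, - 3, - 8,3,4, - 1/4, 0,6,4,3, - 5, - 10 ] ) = [ - 10, - 8, - 6 , - 5, - 3, - 1/4, 0,3,3,4,4,5,6]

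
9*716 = 6444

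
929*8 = 7432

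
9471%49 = 14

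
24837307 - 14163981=10673326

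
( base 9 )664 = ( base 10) 544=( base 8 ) 1040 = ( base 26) ko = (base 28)JC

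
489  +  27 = 516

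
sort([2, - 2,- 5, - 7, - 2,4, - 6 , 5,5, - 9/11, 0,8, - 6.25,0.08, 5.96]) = [ - 7, - 6.25, - 6, - 5,-2, - 2,-9/11,  0,0.08,2, 4,  5 , 5,5.96,8] 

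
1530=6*255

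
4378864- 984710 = 3394154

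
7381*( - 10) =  - 73810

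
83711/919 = 83711/919 = 91.09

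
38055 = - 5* (- 7611) 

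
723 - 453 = 270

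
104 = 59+45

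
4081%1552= 977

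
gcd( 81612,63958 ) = 2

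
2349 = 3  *783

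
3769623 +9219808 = 12989431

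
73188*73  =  5342724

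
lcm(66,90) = 990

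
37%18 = 1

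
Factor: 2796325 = 5^2 * 7^1*19^1*29^2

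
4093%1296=205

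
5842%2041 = 1760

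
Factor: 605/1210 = 2^ (-1)=1/2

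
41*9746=399586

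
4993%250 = 243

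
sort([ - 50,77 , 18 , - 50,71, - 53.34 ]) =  [-53.34,  -  50,- 50,18,71,  77 ] 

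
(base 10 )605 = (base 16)25D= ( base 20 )1A5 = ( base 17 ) 21a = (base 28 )lh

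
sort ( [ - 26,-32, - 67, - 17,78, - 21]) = [ - 67, - 32, - 26, - 21, - 17, 78] 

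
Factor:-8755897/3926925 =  - 3^ ( - 2)*5^( - 2)*31^ ( - 1)*563^ (  -  1)*823^1*10639^1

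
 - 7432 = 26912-34344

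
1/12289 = 1/12289 = 0.00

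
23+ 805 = 828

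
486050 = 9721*50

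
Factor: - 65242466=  - 2^1*19^1*79^1 *103^1 * 211^1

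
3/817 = 3/817 = 0.00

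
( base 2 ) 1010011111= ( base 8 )1237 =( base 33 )KB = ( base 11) 560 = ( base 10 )671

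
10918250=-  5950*(  -  1835)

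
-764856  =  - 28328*27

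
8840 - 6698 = 2142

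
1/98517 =1/98517 = 0.00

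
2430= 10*243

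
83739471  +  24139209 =107878680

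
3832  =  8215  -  4383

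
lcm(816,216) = 7344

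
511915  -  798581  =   - 286666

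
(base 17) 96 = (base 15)A9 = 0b10011111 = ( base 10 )159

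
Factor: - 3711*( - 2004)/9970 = 2^1 *3^2*5^(  -  1 ) * 167^1*997^( - 1 ) * 1237^1 = 3718422/4985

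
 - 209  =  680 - 889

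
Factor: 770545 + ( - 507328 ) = 263217 =3^1*87739^1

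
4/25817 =4/25817 =0.00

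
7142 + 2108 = 9250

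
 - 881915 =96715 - 978630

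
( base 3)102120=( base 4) 10320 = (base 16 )138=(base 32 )9o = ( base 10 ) 312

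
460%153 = 1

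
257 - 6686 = -6429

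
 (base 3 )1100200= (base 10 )990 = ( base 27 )19I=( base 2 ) 1111011110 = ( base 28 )17A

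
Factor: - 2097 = - 3^2*233^1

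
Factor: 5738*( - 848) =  - 2^5*19^1*53^1*151^1=- 4865824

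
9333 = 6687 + 2646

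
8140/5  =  1628= 1628.00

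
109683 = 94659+15024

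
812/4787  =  812/4787 = 0.17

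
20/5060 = 1/253 = 0.00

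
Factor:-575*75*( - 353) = 15223125 = 3^1*5^4*23^1*353^1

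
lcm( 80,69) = 5520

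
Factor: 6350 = 2^1 * 5^2*127^1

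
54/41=54/41 =1.32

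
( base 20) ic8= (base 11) 5661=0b1110100011000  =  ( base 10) 7448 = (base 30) 888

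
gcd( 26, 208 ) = 26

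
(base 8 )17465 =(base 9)11856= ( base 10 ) 7989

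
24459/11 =24459/11 = 2223.55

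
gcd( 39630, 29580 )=30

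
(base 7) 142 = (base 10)79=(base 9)87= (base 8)117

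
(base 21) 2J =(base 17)3A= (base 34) 1R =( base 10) 61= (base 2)111101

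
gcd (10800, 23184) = 144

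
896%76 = 60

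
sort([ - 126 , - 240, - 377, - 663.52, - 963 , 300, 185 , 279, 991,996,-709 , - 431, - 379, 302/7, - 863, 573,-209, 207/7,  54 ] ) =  [ - 963, - 863, - 709, - 663.52, - 431, - 379, - 377 , - 240, - 209,- 126, 207/7, 302/7, 54, 185, 279, 300, 573 , 991, 996] 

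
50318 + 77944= 128262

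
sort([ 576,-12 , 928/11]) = [ - 12,  928/11,576] 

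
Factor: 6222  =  2^1*3^1*17^1*61^1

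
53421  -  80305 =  - 26884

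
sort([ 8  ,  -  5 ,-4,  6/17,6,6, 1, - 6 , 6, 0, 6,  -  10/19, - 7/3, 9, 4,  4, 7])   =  [ - 6, - 5, - 4, - 7/3, - 10/19, 0,6/17, 1, 4, 4, 6 , 6,6, 6,7, 8, 9 ] 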